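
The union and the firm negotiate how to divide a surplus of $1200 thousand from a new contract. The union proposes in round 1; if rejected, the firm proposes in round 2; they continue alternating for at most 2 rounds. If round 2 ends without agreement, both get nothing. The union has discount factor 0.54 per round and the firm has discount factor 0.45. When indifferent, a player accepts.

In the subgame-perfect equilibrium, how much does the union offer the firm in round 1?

Round 2 (the firm proposes): the union will accept anything ≥ 0, so the firm offers 0 and keeps 1200.
Round 1 (the union proposes): the firm can get 1200 next round, worth 0.45 × 1200 = 540 now, so the union offers 540, keeping 660.

540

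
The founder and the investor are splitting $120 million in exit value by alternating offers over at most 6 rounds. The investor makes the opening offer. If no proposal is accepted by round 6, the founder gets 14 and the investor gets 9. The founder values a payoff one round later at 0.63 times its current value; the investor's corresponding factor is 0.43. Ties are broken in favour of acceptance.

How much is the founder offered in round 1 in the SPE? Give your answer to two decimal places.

Work backward from the last round.
Round 6 (the founder proposes): the investor gets 9 if talks fail, so the founder offers 9 and keeps 111.
Round 5 (the investor proposes): the founder can get 111 next round, worth 0.63 × 111 = 69.93 now; the investor offers that and keeps 50.07.
Round 4 (the founder proposes): the investor can get 50.07 next round, worth 0.43 × 50.07 = 21.5301 now; the founder offers that and keeps 98.4699.
Round 3 (the investor proposes): the founder can get 98.4699 next round, worth 0.63 × 98.4699 = 62.036037 now, so the investor offers 62.036037, keeping 57.963963.
Round 2 (the founder proposes): the investor can get 57.963963 next round, worth 0.43 × 57.963963 = 24.92450409 now. The founder offers 24.92450409 and keeps 120 − 24.92450409 = 95.07549591.
Round 1 (the investor proposes): the founder can get 95.07549591 next round, worth 0.63 × 95.07549591 = 59.8975624233 now; the investor offers that and keeps 60.1024375767.

59.90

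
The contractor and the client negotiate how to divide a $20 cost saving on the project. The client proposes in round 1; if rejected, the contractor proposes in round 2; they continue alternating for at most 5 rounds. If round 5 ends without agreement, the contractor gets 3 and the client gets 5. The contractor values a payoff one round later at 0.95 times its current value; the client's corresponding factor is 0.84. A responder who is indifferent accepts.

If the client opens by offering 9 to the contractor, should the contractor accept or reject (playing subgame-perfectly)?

Accept

Round 5 (the client proposes): the contractor gets 3 if talks fail, so the client offers 3 and keeps 17.
Round 4 (the contractor proposes): the client can get 17 next round, worth 0.84 × 17 = 14.28 now, so the contractor offers 14.28, keeping 5.72.
Round 3 (the client proposes): the contractor can get 5.72 next round, worth 0.95 × 5.72 = 5.434 now; the client offers that and keeps 14.566.
Round 2 (the contractor proposes): the client can get 14.566 next round, worth 0.84 × 14.566 = 12.23544 now. The contractor offers 12.23544 and keeps 20 − 12.23544 = 7.76456.
So by rejecting in round 1, the contractor gets 7.76456 next round, worth 0.95 × 7.76456 = 7.376332 now.
Offer 9 ≥ 7.376332, so the contractor accepts.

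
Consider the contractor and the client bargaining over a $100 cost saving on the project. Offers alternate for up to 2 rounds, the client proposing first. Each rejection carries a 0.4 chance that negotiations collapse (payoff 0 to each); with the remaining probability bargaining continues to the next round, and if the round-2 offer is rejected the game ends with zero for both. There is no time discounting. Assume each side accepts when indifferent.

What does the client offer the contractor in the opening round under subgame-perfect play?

60

Round 2 (the contractor proposes): the client will accept anything ≥ 0, so the contractor offers 0 and keeps 100.
Round 1 (the client proposes): rejecting gives the contractor an expected 0.6 × 100 = 60. The client offers 60 and keeps 100 − 60 = 40.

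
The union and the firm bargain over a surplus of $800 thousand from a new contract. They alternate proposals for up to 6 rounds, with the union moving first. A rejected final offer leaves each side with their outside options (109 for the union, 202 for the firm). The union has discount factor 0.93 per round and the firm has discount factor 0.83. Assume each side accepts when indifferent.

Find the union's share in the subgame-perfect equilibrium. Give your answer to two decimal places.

375.92

By backward induction:
Round 6 (the firm proposes): the union gets 109 if talks fail, so the firm offers 109 and keeps 691.
Round 5 (the union proposes): the firm can get 691 next round, worth 0.83 × 691 = 573.53 now; the union offers that and keeps 226.47.
Round 4 (the firm proposes): the union can get 226.47 next round, worth 0.93 × 226.47 = 210.6171 now, so the firm offers 210.6171, keeping 589.3829.
Round 3 (the union proposes): the firm can get 589.3829 next round, worth 0.83 × 589.3829 = 489.187807 now. The union offers 489.187807 and keeps 800 − 489.187807 = 310.812193.
Round 2 (the firm proposes): the union can get 310.812193 next round, worth 0.93 × 310.812193 = 289.05533949 now, so the firm offers 289.05533949, keeping 510.94466051.
Round 1 (the union proposes): the firm can get 510.94466051 next round, worth 0.83 × 510.94466051 = 424.0840682233 now; the union offers that and keeps 375.9159317767.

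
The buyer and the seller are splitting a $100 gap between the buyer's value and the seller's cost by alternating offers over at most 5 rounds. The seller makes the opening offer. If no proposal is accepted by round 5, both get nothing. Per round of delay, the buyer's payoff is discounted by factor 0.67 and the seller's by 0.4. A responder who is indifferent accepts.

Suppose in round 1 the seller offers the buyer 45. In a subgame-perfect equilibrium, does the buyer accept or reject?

Reject

Work out the buyer's continuation value if the offer is rejected.
Round 5 (the seller proposes): rejection yields 0 for the buyer; the seller offers 0 and keeps 100.
Round 4 (the buyer proposes): the seller can get 100 next round, worth 0.4 × 100 = 40 now, so the buyer offers 40, keeping 60.
Round 3 (the seller proposes): the buyer can get 60 next round, worth 0.67 × 60 = 40.2 now; the seller offers that and keeps 59.8.
Round 2 (the buyer proposes): the seller can get 59.8 next round, worth 0.4 × 59.8 = 23.92 now, so the buyer offers 23.92, keeping 76.08.
So by rejecting in round 1, the buyer gets 76.08 next round, worth 0.67 × 76.08 = 50.9736 now.
Offer 45 < 50.9736, so the buyer rejects.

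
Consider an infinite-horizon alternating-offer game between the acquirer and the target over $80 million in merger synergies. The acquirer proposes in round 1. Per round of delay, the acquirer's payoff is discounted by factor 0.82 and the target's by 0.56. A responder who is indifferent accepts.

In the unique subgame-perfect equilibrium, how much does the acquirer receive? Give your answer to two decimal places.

In a stationary SPE each proposer offers the other exactly their discounted continuation value.
If the acquirer keeps x when proposing and the target keeps y when proposing, then x = 80 − 0.56y and y = 80 − 0.82x.
Solving: x = 80(1 − 0.56) / (1 − 0.82·0.56) = 35.2 / 0.5408 ≈ 65.0888.
The target gets 80 − 65.0888 ≈ 14.9112.

65.09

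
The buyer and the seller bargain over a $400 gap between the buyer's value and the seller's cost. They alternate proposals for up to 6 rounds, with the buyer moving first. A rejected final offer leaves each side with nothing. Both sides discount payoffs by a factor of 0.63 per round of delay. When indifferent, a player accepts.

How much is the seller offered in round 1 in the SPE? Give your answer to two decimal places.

169.94

Round 6 (the seller proposes): rejection yields 0 for the buyer; the seller offers 0 and keeps 400.
Round 5 (the buyer proposes): the seller can get 400 next round, worth 0.63 × 400 = 252 now. The buyer offers 252 and keeps 400 − 252 = 148.
Round 4 (the seller proposes): the buyer can get 148 next round, worth 0.63 × 148 = 93.24 now, so the seller offers 93.24, keeping 306.76.
Round 3 (the buyer proposes): the seller can get 306.76 next round, worth 0.63 × 306.76 = 193.2588 now, so the buyer offers 193.2588, keeping 206.7412.
Round 2 (the seller proposes): the buyer can get 206.7412 next round, worth 0.63 × 206.7412 = 130.246956 now. The seller offers 130.246956 and keeps 400 − 130.246956 = 269.753044.
Round 1 (the buyer proposes): the seller can get 269.753044 next round, worth 0.63 × 269.753044 = 169.94441772 now. The buyer offers 169.94441772 and keeps 400 − 169.94441772 = 230.05558228.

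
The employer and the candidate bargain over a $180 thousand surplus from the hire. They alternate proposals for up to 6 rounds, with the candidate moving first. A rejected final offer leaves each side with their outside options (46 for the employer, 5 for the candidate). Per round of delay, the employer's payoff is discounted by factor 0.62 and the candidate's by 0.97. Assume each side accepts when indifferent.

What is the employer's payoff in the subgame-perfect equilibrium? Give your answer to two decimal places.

Round 6 (the employer proposes): the candidate gets 5 if talks fail, so the employer offers 5 and keeps 175.
Round 5 (the candidate proposes): the employer can get 175 next round, worth 0.62 × 175 = 108.5 now; the candidate offers that and keeps 71.5.
Round 4 (the employer proposes): the candidate can get 71.5 next round, worth 0.97 × 71.5 = 69.355 now; the employer offers that and keeps 110.645.
Round 3 (the candidate proposes): the employer can get 110.645 next round, worth 0.62 × 110.645 = 68.5999 now; the candidate offers that and keeps 111.4001.
Round 2 (the employer proposes): the candidate can get 111.4001 next round, worth 0.97 × 111.4001 = 108.058097 now. The employer offers 108.058097 and keeps 180 − 108.058097 = 71.941903.
Round 1 (the candidate proposes): the employer can get 71.941903 next round, worth 0.62 × 71.941903 = 44.60397986 now, so the candidate offers 44.60397986, keeping 135.39602014.

44.60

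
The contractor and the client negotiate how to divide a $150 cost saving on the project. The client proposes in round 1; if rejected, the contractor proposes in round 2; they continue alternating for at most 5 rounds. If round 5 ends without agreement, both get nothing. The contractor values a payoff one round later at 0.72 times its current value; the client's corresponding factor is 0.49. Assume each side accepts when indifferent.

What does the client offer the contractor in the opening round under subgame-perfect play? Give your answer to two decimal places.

74.51

Round 5 (the client proposes): the contractor will accept anything ≥ 0, so the client offers 0 and keeps 150.
Round 4 (the contractor proposes): the client can get 150 next round, worth 0.49 × 150 = 73.5 now, so the contractor offers 73.5, keeping 76.5.
Round 3 (the client proposes): the contractor can get 76.5 next round, worth 0.72 × 76.5 = 55.08 now; the client offers that and keeps 94.92.
Round 2 (the contractor proposes): the client can get 94.92 next round, worth 0.49 × 94.92 = 46.5108 now; the contractor offers that and keeps 103.4892.
Round 1 (the client proposes): the contractor can get 103.4892 next round, worth 0.72 × 103.4892 = 74.512224 now, so the client offers 74.512224, keeping 75.487776.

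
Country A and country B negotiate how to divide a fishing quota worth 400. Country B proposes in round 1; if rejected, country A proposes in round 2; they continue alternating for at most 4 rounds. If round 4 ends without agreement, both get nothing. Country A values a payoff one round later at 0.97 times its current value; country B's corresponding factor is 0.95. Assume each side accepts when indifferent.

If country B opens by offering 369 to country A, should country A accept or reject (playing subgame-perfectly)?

Round 4 (country A proposes): country B will accept anything ≥ 0, so country A offers 0 and keeps 400.
Round 3 (country B proposes): country A can get 400 next round, worth 0.97 × 400 = 388 now, so country B offers 388, keeping 12.
Round 2 (country A proposes): country B can get 12 next round, worth 0.95 × 12 = 11.4 now. Country A offers 11.4 and keeps 400 − 11.4 = 388.6.
So by rejecting in round 1, country A gets 388.6 next round, worth 0.97 × 388.6 = 376.942 now.
Offer 369 < 376.942, so country A rejects.

Reject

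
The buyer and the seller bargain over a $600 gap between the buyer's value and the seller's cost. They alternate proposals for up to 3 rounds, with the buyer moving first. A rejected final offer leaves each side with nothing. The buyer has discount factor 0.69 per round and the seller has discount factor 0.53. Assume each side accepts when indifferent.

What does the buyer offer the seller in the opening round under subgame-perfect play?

Solve by backward induction from round 3.
Round 3 (the buyer proposes): rejection yields 0 for the seller; the buyer offers 0 and keeps 600.
Round 2 (the seller proposes): the buyer can get 600 next round, worth 0.69 × 600 = 414 now. The seller offers 414 and keeps 600 − 414 = 186.
Round 1 (the buyer proposes): the seller can get 186 next round, worth 0.53 × 186 = 98.58 now; the buyer offers that and keeps 501.42.

98.58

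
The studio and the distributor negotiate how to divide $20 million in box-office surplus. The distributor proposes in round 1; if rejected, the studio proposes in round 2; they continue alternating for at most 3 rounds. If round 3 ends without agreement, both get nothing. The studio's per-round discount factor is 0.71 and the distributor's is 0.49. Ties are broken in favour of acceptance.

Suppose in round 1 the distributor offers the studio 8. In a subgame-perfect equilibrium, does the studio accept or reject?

Round 3 (the distributor proposes): rejection yields 0 for the studio; the distributor offers 0 and keeps 20.
Round 2 (the studio proposes): the distributor can get 20 next round, worth 0.49 × 20 = 9.8 now; the studio offers that and keeps 10.2.
So by rejecting in round 1, the studio gets 10.2 next round, worth 0.71 × 10.2 = 7.242 now.
Offer 8 ≥ 7.242, so the studio accepts.

Accept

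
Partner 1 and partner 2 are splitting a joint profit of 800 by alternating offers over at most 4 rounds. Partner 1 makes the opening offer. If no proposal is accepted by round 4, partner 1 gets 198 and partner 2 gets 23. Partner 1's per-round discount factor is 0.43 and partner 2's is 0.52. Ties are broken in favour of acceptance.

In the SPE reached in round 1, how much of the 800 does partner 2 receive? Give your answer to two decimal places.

307.12

Work backward from the last round.
Round 4 (partner 2 proposes): partner 1 gets 198 if talks fail, so partner 2 offers 198 and keeps 602.
Round 3 (partner 1 proposes): partner 2 can get 602 next round, worth 0.52 × 602 = 313.04 now. Partner 1 offers 313.04 and keeps 800 − 313.04 = 486.96.
Round 2 (partner 2 proposes): partner 1 can get 486.96 next round, worth 0.43 × 486.96 = 209.3928 now, so partner 2 offers 209.3928, keeping 590.6072.
Round 1 (partner 1 proposes): partner 2 can get 590.6072 next round, worth 0.52 × 590.6072 = 307.115744 now; partner 1 offers that and keeps 492.884256.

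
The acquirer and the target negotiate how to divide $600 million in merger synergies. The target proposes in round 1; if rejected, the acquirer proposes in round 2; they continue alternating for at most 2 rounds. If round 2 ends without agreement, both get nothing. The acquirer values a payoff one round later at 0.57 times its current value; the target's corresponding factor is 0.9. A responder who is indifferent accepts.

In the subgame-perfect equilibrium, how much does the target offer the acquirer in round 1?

By backward induction:
Round 2 (the acquirer proposes): the target will accept anything ≥ 0, so the acquirer offers 0 and keeps 600.
Round 1 (the target proposes): the acquirer can get 600 next round, worth 0.57 × 600 = 342 now. The target offers 342 and keeps 600 − 342 = 258.

342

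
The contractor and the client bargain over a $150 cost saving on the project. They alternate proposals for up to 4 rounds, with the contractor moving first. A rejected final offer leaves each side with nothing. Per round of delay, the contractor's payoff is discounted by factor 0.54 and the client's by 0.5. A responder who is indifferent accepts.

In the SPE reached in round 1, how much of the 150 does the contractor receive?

95.25

Round 4 (the client proposes): rejection yields 0 for the contractor; the client offers 0 and keeps 150.
Round 3 (the contractor proposes): the client can get 150 next round, worth 0.5 × 150 = 75 now, so the contractor offers 75, keeping 75.
Round 2 (the client proposes): the contractor can get 75 next round, worth 0.54 × 75 = 40.5 now; the client offers that and keeps 109.5.
Round 1 (the contractor proposes): the client can get 109.5 next round, worth 0.5 × 109.5 = 54.75 now; the contractor offers that and keeps 95.25.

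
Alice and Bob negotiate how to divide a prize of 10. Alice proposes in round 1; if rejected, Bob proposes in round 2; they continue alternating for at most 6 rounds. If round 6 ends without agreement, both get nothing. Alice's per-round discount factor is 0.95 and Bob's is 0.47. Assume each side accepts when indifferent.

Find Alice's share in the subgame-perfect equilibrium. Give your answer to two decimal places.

8.72

Round 6 (Bob proposes): Alice will accept anything ≥ 0, so Bob offers 0 and keeps 10.
Round 5 (Alice proposes): Bob can get 10 next round, worth 0.47 × 10 = 4.7 now, so Alice offers 4.7, keeping 5.3.
Round 4 (Bob proposes): Alice can get 5.3 next round, worth 0.95 × 5.3 = 5.035 now; Bob offers that and keeps 4.965.
Round 3 (Alice proposes): Bob can get 4.965 next round, worth 0.47 × 4.965 = 2.33355 now; Alice offers that and keeps 7.66645.
Round 2 (Bob proposes): Alice can get 7.66645 next round, worth 0.95 × 7.66645 = 7.2831275 now; Bob offers that and keeps 2.7168725.
Round 1 (Alice proposes): Bob can get 2.7168725 next round, worth 0.47 × 2.7168725 = 1.276930075 now. Alice offers 1.276930075 and keeps 10 − 1.276930075 = 8.723069925.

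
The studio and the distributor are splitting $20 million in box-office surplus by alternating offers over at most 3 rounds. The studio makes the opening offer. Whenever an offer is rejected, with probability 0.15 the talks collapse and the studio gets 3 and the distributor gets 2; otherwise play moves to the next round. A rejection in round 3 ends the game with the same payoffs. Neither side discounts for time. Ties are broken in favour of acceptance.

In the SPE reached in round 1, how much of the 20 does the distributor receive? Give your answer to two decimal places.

3.91

Round 3 (the studio proposes): the distributor gets 2 if talks fail, so the studio offers 2 and keeps 18.
Round 2 (the distributor proposes): rejecting gives the studio an expected 0.85 × 18 + 0.15 × 3 = 15.75. The distributor offers 15.75 and keeps 20 − 15.75 = 4.25.
Round 1 (the studio proposes): rejecting gives the distributor an expected 0.85 × 4.25 + 0.15 × 2 = 3.9125; the studio offers that and keeps 16.0875.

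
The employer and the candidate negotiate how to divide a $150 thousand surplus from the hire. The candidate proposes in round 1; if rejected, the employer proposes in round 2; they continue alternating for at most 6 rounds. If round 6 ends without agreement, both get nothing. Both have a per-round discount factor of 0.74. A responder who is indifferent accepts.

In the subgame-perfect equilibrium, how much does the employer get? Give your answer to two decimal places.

77.95

Round 6 (the employer proposes): rejection yields 0 for the candidate; the employer offers 0 and keeps 150.
Round 5 (the candidate proposes): the employer can get 150 next round, worth 0.74 × 150 = 111 now, so the candidate offers 111, keeping 39.
Round 4 (the employer proposes): the candidate can get 39 next round, worth 0.74 × 39 = 28.86 now, so the employer offers 28.86, keeping 121.14.
Round 3 (the candidate proposes): the employer can get 121.14 next round, worth 0.74 × 121.14 = 89.6436 now; the candidate offers that and keeps 60.3564.
Round 2 (the employer proposes): the candidate can get 60.3564 next round, worth 0.74 × 60.3564 = 44.663736 now; the employer offers that and keeps 105.336264.
Round 1 (the candidate proposes): the employer can get 105.336264 next round, worth 0.74 × 105.336264 = 77.94883536 now. The candidate offers 77.94883536 and keeps 150 − 77.94883536 = 72.05116464.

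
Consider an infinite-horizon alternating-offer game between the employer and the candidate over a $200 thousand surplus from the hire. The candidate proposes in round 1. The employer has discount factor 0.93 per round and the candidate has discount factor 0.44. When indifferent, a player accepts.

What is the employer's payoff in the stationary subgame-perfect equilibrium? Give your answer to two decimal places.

176.30

Let x be the candidate's share when the candidate proposes and y be the employer's share when the employer proposes.
The employer accepts iff offered ≥ 0.93·y, so x = 200 − 0.93y. Symmetrically y = 200 − 0.44x.
Substituting: x = 200 − 0.93(200 − 0.44x), giving x(1 − 0.44·0.93) = 200(1 − 0.93).
So x = 200 × 0.07 / 0.5908 ≈ 23.6967, and the employer receives 200 − x ≈ 176.3033.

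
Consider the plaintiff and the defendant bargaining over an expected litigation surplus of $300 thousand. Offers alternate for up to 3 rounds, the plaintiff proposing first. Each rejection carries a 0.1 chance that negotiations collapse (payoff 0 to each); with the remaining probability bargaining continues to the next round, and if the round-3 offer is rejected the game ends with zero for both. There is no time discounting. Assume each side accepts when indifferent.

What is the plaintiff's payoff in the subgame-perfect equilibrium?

Round 3 (the plaintiff proposes): rejection yields 0 for the defendant; the plaintiff offers 0 and keeps 300.
Round 2 (the defendant proposes): rejecting gives the plaintiff an expected 0.9 × 300 = 270, so the defendant offers 270, keeping 30.
Round 1 (the plaintiff proposes): rejecting gives the defendant an expected 0.9 × 30 = 27, so the plaintiff offers 27, keeping 273.

273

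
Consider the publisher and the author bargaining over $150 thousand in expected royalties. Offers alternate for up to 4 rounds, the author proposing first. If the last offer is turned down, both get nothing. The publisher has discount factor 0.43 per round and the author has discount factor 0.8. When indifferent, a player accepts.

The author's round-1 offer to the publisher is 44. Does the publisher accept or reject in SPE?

Accept

Round 4 (the publisher proposes): rejection yields 0 for the author; the publisher offers 0 and keeps 150.
Round 3 (the author proposes): the publisher can get 150 next round, worth 0.43 × 150 = 64.5 now, so the author offers 64.5, keeping 85.5.
Round 2 (the publisher proposes): the author can get 85.5 next round, worth 0.8 × 85.5 = 68.4 now. The publisher offers 68.4 and keeps 150 − 68.4 = 81.6.
So by rejecting in round 1, the publisher gets 81.6 next round, worth 0.43 × 81.6 = 35.088 now.
Offer 44 ≥ 35.088, so the publisher accepts.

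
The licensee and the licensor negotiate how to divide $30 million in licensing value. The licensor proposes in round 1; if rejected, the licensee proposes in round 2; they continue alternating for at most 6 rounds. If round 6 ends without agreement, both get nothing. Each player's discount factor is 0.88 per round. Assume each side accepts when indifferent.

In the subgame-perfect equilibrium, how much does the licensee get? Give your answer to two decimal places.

21.45

Round 6 (the licensee proposes): the licensor will accept anything ≥ 0, so the licensee offers 0 and keeps 30.
Round 5 (the licensor proposes): the licensee can get 30 next round, worth 0.88 × 30 = 26.4 now; the licensor offers that and keeps 3.6.
Round 4 (the licensee proposes): the licensor can get 3.6 next round, worth 0.88 × 3.6 = 3.168 now. The licensee offers 3.168 and keeps 30 − 3.168 = 26.832.
Round 3 (the licensor proposes): the licensee can get 26.832 next round, worth 0.88 × 26.832 = 23.61216 now. The licensor offers 23.61216 and keeps 30 − 23.61216 = 6.38784.
Round 2 (the licensee proposes): the licensor can get 6.38784 next round, worth 0.88 × 6.38784 = 5.6212992 now, so the licensee offers 5.6212992, keeping 24.3787008.
Round 1 (the licensor proposes): the licensee can get 24.3787008 next round, worth 0.88 × 24.3787008 = 21.453256704 now, so the licensor offers 21.453256704, keeping 8.546743296.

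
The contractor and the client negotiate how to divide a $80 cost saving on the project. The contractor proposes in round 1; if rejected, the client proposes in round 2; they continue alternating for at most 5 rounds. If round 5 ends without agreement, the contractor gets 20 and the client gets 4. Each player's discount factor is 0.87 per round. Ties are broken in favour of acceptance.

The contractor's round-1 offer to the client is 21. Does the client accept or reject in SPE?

Accept

Round 5 (the contractor proposes): the client gets 4 if talks fail, so the contractor offers 4 and keeps 76.
Round 4 (the client proposes): the contractor can get 76 next round, worth 0.87 × 76 = 66.12 now. The client offers 66.12 and keeps 80 − 66.12 = 13.88.
Round 3 (the contractor proposes): the client can get 13.88 next round, worth 0.87 × 13.88 = 12.0756 now. The contractor offers 12.0756 and keeps 80 − 12.0756 = 67.9244.
Round 2 (the client proposes): the contractor can get 67.9244 next round, worth 0.87 × 67.9244 = 59.094228 now; the client offers that and keeps 20.905772.
So by rejecting in round 1, the client gets 20.905772 next round, worth 0.87 × 20.905772 = 18.18802164 now.
Offer 21 ≥ 18.18802164, so the client accepts.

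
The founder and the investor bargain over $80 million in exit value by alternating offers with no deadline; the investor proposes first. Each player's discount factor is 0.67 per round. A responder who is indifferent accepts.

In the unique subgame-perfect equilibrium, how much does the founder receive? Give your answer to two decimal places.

Let x be the investor's share when the investor proposes and y be the founder's share when the founder proposes.
The founder accepts iff offered ≥ 0.67·y, so x = 80 − 0.67y. Symmetrically y = 80 − 0.67x.
Substituting: x = 80 − 0.67(80 − 0.67x), giving x(1 − 0.67·0.67) = 80(1 − 0.67).
So x = 80 × 0.33 / 0.5511 ≈ 47.9042, and the founder receives 80 − x ≈ 32.0958.

32.10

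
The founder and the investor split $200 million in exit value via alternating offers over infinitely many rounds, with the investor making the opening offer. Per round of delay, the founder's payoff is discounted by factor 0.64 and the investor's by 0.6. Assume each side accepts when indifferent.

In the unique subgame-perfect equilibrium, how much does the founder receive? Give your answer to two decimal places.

83.12

In a stationary SPE each proposer offers the other exactly their discounted continuation value.
If the investor keeps x when proposing and the founder keeps y when proposing, then x = 200 − 0.64y and y = 200 − 0.6x.
Solving: x = 200(1 − 0.64) / (1 − 0.6·0.64) = 72 / 0.616 ≈ 116.8831.
The founder gets 200 − 116.8831 ≈ 83.1169.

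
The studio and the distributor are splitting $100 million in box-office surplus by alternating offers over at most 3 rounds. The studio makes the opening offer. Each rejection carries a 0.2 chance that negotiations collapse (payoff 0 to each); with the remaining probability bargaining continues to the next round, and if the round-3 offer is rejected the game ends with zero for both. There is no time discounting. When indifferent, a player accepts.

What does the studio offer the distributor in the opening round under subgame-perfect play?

Round 3 (the studio proposes): the distributor will accept anything ≥ 0, so the studio offers 0 and keeps 100.
Round 2 (the distributor proposes): rejecting gives the studio an expected 0.8 × 100 = 80; the distributor offers that and keeps 20.
Round 1 (the studio proposes): rejecting gives the distributor an expected 0.8 × 20 = 16, so the studio offers 16, keeping 84.

16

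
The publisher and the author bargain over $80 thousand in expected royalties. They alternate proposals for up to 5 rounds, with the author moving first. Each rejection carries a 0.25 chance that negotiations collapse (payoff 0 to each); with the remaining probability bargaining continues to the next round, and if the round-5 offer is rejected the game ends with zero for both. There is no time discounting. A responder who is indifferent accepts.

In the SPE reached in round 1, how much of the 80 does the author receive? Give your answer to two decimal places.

Round 5 (the author proposes): the publisher will accept anything ≥ 0, so the author offers 0 and keeps 80.
Round 4 (the publisher proposes): rejecting gives the author an expected 0.75 × 80 = 60; the publisher offers that and keeps 20.
Round 3 (the author proposes): rejecting gives the publisher an expected 0.75 × 20 = 15, so the author offers 15, keeping 65.
Round 2 (the publisher proposes): rejecting gives the author an expected 0.75 × 65 = 48.75, so the publisher offers 48.75, keeping 31.25.
Round 1 (the author proposes): rejecting gives the publisher an expected 0.75 × 31.25 = 23.4375. The author offers 23.4375 and keeps 80 − 23.4375 = 56.5625.

56.56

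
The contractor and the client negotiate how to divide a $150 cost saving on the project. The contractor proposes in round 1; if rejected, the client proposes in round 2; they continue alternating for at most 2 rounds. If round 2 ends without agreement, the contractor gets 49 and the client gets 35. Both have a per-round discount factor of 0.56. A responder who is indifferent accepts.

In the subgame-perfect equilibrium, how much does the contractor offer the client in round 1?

56.56

Round 2 (the client proposes): the contractor gets 49 if talks fail, so the client offers 49 and keeps 101.
Round 1 (the contractor proposes): the client can get 101 next round, worth 0.56 × 101 = 56.56 now, so the contractor offers 56.56, keeping 93.44.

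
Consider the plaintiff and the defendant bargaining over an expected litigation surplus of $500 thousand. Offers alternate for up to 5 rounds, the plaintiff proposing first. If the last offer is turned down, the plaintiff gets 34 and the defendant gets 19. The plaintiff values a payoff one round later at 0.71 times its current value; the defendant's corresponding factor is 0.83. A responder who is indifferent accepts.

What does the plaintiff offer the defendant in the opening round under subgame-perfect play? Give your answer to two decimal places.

Round 5 (the plaintiff proposes): the defendant gets 19 if talks fail, so the plaintiff offers 19 and keeps 481.
Round 4 (the defendant proposes): the plaintiff can get 481 next round, worth 0.71 × 481 = 341.51 now. The defendant offers 341.51 and keeps 500 − 341.51 = 158.49.
Round 3 (the plaintiff proposes): the defendant can get 158.49 next round, worth 0.83 × 158.49 = 131.5467 now. The plaintiff offers 131.5467 and keeps 500 − 131.5467 = 368.4533.
Round 2 (the defendant proposes): the plaintiff can get 368.4533 next round, worth 0.71 × 368.4533 = 261.601843 now, so the defendant offers 261.601843, keeping 238.398157.
Round 1 (the plaintiff proposes): the defendant can get 238.398157 next round, worth 0.83 × 238.398157 = 197.87047031 now, so the plaintiff offers 197.87047031, keeping 302.12952969.

197.87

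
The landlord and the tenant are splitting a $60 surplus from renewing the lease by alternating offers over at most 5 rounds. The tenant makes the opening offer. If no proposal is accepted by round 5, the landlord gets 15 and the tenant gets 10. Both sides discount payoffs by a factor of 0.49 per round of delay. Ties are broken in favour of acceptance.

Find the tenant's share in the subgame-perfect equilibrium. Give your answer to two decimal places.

40.54

Round 5 (the tenant proposes): the landlord gets 15 if talks fail, so the tenant offers 15 and keeps 45.
Round 4 (the landlord proposes): the tenant can get 45 next round, worth 0.49 × 45 = 22.05 now, so the landlord offers 22.05, keeping 37.95.
Round 3 (the tenant proposes): the landlord can get 37.95 next round, worth 0.49 × 37.95 = 18.5955 now. The tenant offers 18.5955 and keeps 60 − 18.5955 = 41.4045.
Round 2 (the landlord proposes): the tenant can get 41.4045 next round, worth 0.49 × 41.4045 = 20.288205 now, so the landlord offers 20.288205, keeping 39.711795.
Round 1 (the tenant proposes): the landlord can get 39.711795 next round, worth 0.49 × 39.711795 = 19.45877955 now. The tenant offers 19.45877955 and keeps 60 − 19.45877955 = 40.54122045.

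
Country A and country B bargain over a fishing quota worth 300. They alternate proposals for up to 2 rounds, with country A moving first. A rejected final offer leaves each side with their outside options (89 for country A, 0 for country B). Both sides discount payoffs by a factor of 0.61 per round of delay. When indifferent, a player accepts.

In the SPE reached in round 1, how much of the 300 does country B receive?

128.71

By backward induction:
Round 2 (country B proposes): country A gets 89 if talks fail, so country B offers 89 and keeps 211.
Round 1 (country A proposes): country B can get 211 next round, worth 0.61 × 211 = 128.71 now, so country A offers 128.71, keeping 171.29.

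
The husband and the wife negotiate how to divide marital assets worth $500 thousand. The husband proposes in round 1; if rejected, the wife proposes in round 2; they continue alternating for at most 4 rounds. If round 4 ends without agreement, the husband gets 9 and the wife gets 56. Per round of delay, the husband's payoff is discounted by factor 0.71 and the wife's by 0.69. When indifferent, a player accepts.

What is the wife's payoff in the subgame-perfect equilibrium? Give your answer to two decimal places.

266.02

Round 4 (the wife proposes): the husband gets 9 if talks fail, so the wife offers 9 and keeps 491.
Round 3 (the husband proposes): the wife can get 491 next round, worth 0.69 × 491 = 338.79 now, so the husband offers 338.79, keeping 161.21.
Round 2 (the wife proposes): the husband can get 161.21 next round, worth 0.71 × 161.21 = 114.4591 now, so the wife offers 114.4591, keeping 385.5409.
Round 1 (the husband proposes): the wife can get 385.5409 next round, worth 0.69 × 385.5409 = 266.023221 now. The husband offers 266.023221 and keeps 500 − 266.023221 = 233.976779.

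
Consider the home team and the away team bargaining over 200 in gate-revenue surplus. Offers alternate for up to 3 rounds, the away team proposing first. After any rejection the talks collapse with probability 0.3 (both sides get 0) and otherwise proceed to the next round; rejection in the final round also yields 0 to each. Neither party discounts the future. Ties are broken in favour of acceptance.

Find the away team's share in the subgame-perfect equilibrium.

158

By backward induction:
Round 3 (the away team proposes): the home team will accept anything ≥ 0, so the away team offers 0 and keeps 200.
Round 2 (the home team proposes): rejecting gives the away team an expected 0.7 × 200 = 140; the home team offers that and keeps 60.
Round 1 (the away team proposes): rejecting gives the home team an expected 0.7 × 60 = 42; the away team offers that and keeps 158.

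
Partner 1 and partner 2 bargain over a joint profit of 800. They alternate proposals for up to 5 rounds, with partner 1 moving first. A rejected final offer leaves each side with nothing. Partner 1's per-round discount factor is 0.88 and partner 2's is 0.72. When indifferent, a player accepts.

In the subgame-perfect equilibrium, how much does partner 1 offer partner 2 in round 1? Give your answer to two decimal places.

Solve by backward induction from round 5.
Round 5 (partner 1 proposes): partner 2 will accept anything ≥ 0, so partner 1 offers 0 and keeps 800.
Round 4 (partner 2 proposes): partner 1 can get 800 next round, worth 0.88 × 800 = 704 now. Partner 2 offers 704 and keeps 800 − 704 = 96.
Round 3 (partner 1 proposes): partner 2 can get 96 next round, worth 0.72 × 96 = 69.12 now. Partner 1 offers 69.12 and keeps 800 − 69.12 = 730.88.
Round 2 (partner 2 proposes): partner 1 can get 730.88 next round, worth 0.88 × 730.88 = 643.1744 now. Partner 2 offers 643.1744 and keeps 800 − 643.1744 = 156.8256.
Round 1 (partner 1 proposes): partner 2 can get 156.8256 next round, worth 0.72 × 156.8256 = 112.914432 now, so partner 1 offers 112.914432, keeping 687.085568.

112.91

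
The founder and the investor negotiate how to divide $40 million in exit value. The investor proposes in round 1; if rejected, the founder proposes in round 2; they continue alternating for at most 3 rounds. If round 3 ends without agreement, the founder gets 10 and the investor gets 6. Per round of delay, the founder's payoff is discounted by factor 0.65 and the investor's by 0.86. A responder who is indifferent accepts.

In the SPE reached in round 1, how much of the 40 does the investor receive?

Round 3 (the investor proposes): the founder gets 10 if talks fail, so the investor offers 10 and keeps 30.
Round 2 (the founder proposes): the investor can get 30 next round, worth 0.86 × 30 = 25.8 now; the founder offers that and keeps 14.2.
Round 1 (the investor proposes): the founder can get 14.2 next round, worth 0.65 × 14.2 = 9.23 now. The investor offers 9.23 and keeps 40 − 9.23 = 30.77.

30.77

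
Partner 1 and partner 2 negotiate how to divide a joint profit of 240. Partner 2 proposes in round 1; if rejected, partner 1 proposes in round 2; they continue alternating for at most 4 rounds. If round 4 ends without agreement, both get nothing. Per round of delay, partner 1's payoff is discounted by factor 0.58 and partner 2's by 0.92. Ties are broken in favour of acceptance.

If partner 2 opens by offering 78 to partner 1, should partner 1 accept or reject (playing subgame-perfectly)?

Reject

Round 4 (partner 1 proposes): partner 2 will accept anything ≥ 0, so partner 1 offers 0 and keeps 240.
Round 3 (partner 2 proposes): partner 1 can get 240 next round, worth 0.58 × 240 = 139.2 now; partner 2 offers that and keeps 100.8.
Round 2 (partner 1 proposes): partner 2 can get 100.8 next round, worth 0.92 × 100.8 = 92.736 now, so partner 1 offers 92.736, keeping 147.264.
So by rejecting in round 1, partner 1 gets 147.264 next round, worth 0.58 × 147.264 = 85.41312 now.
Offer 78 < 85.41312, so partner 1 rejects.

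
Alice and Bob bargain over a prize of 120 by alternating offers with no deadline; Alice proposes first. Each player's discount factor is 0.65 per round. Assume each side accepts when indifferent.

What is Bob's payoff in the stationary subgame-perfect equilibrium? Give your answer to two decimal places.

47.27

Let x be Alice's share when Alice proposes and y be Bob's share when Bob proposes.
Bob accepts iff offered ≥ 0.65·y, so x = 120 − 0.65y. Symmetrically y = 120 − 0.65x.
Substituting: x = 120 − 0.65(120 − 0.65x), giving x(1 − 0.65·0.65) = 120(1 − 0.65).
So x = 120 × 0.35 / 0.5775 ≈ 72.7273, and Bob receives 120 − x ≈ 47.2727.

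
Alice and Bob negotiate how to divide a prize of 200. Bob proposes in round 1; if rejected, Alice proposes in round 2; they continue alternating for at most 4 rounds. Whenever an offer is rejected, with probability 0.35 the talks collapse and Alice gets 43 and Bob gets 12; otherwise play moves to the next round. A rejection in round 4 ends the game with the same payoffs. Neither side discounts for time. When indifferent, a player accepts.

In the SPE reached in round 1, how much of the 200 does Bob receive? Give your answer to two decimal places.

84.19

By backward induction:
Round 4 (Alice proposes): Bob gets 12 if talks fail, so Alice offers 12 and keeps 188.
Round 3 (Bob proposes): rejecting gives Alice an expected 0.65 × 188 + 0.35 × 43 = 137.25. Bob offers 137.25 and keeps 200 − 137.25 = 62.75.
Round 2 (Alice proposes): rejecting gives Bob an expected 0.65 × 62.75 + 0.35 × 12 = 44.9875; Alice offers that and keeps 155.0125.
Round 1 (Bob proposes): rejecting gives Alice an expected 0.65 × 155.0125 + 0.35 × 43 = 115.808125; Bob offers that and keeps 84.191875.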